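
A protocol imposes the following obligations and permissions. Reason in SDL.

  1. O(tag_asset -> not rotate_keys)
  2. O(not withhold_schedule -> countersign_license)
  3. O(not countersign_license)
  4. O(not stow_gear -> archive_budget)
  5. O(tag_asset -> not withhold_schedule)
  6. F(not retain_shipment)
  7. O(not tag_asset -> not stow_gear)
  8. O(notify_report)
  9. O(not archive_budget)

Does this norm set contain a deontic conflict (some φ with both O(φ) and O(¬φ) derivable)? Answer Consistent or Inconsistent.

Premise 3 states O(not countersign_license) outright.
Premise 2, O(not withhold_schedule -> countersign_license), contraposes to O(not countersign_license -> withhold_schedule); with O(not countersign_license) we get O(withhold_schedule).
Premise 5 is O(tag_asset -> not withhold_schedule); contrapositively O(withhold_schedule -> not tag_asset). Since O(withhold_schedule) holds, K gives O(not tag_asset).
From O(not tag_asset) and premise 7, O(not tag_asset -> not stow_gear), we obtain O(not stow_gear).
Premise 4 is O(not stow_gear -> archive_budget); since O(not stow_gear), deontic closure gives O(archive_budget).
But premise 9 directly asserts O(not archive_budget).
We now have both O(archive_budget) and O(not archive_budget) — archive_budget is simultaneously obligatory and forbidden, violating the D-axiom.

Inconsistent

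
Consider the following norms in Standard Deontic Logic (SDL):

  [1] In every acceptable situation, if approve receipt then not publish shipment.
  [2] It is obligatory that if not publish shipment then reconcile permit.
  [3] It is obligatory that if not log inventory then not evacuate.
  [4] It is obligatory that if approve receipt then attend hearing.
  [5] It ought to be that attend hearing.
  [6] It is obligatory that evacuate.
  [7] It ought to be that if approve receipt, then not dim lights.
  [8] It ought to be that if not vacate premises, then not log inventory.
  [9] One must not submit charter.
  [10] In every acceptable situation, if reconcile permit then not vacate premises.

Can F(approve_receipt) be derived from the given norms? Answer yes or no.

Yes

Premise 6 states O(evacuate) outright.
The contrapositive of premise 3 (O(¬log_inventory → ¬evacuate)) is O(evacuate → log_inventory), and O(evacuate) is already established, so O(log_inventory).
Premise 8, O(¬vacate_premises → ¬log_inventory), contraposes to O(log_inventory → vacate_premises); with O(log_inventory) we get O(vacate_premises).
Premise 10 is O(reconcile_permit → ¬vacate_premises); contrapositively O(vacate_premises → ¬reconcile_permit). Since O(vacate_premises) holds, K gives O(¬reconcile_permit).
Premise 2, O(¬publish_shipment → reconcile_permit), contraposes to O(¬reconcile_permit → publish_shipment); with O(¬reconcile_permit) we get O(publish_shipment).
The contrapositive of premise 1 (O(approve_receipt → ¬publish_shipment)) is O(publish_shipment → ¬approve_receipt), and O(publish_shipment) is already established, so O(¬approve_receipt).
Premises 4, 5, 7, 9 do not contribute to this derivation.
So O(¬approve_receipt) holds, i.e. F(approve_receipt). The claim follows.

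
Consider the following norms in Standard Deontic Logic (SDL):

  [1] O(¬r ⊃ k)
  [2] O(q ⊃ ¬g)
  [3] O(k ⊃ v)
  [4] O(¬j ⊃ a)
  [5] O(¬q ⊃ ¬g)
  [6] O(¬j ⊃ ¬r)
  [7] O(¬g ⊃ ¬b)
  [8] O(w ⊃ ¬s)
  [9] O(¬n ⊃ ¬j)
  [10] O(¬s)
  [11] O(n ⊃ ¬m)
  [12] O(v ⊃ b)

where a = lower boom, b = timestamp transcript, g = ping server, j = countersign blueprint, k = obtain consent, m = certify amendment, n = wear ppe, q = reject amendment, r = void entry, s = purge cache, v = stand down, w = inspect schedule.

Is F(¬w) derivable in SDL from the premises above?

No

Premise 8 is O(w ⊃ ¬s); even if O(¬s) held, inferring O(w) would be affirming the consequent — invalid.
No other premise forces O(w). An ideal world satisfying every premise can still have ¬w true, so F(¬w) is not derivable.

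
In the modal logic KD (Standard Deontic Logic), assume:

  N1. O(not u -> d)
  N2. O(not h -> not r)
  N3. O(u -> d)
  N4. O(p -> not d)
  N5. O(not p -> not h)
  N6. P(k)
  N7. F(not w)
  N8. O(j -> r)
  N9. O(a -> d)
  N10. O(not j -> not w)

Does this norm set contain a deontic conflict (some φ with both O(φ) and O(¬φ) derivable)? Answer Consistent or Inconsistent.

Inconsistent

By case analysis on not u: premise 1 gives O(not u -> d) and premise 3 gives O(u -> d), so O(d) either way.
The contrapositive of premise 4 (O(p -> not d)) is O(d -> not p), and O(d) is already established, so O(not p).
From O(not p) and premise 5, O(not p -> not h), we obtain O(not h).
Premise 2 is O(not h -> not r); since O(not h), deontic closure gives O(not r).
Premise 8, O(j -> r), contraposes to O(not r -> not j); with O(not r) we get O(not j).
Premise 10 is O(not j -> not w); since O(not j), deontic closure gives O(not w).
However, F(not w) at premise 7 amounts to O(w).
We now have both O(not w) and O(w) — w is simultaneously obligatory and forbidden, violating the D-axiom.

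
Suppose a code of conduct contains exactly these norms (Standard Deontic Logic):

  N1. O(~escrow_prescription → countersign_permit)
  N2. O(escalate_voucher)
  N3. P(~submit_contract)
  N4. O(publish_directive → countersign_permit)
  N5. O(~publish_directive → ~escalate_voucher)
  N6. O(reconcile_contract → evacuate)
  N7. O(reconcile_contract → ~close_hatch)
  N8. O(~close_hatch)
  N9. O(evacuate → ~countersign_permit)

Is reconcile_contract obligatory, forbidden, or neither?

From premise 2 we have O(escalate_voucher).
Premise 5 is O(~publish_directive → ~escalate_voucher); contrapositively O(escalate_voucher → publish_directive). Since O(escalate_voucher) holds, K gives O(publish_directive).
From O(publish_directive) and premise 4, O(publish_directive → countersign_permit), we obtain O(countersign_permit).
The contrapositive of premise 9 (O(evacuate → ~countersign_permit)) is O(countersign_permit → ~evacuate), and O(countersign_permit) is already established, so O(~evacuate).
Premise 6, O(reconcile_contract → evacuate), contraposes to O(~evacuate → ~reconcile_contract); with O(~evacuate) we get O(~reconcile_contract).
Premises 1, 3, 7, 8 do not contribute to this derivation.
Thus O(~reconcile_contract), which is F(reconcile_contract): reconcile_contract is forbidden.

Forbidden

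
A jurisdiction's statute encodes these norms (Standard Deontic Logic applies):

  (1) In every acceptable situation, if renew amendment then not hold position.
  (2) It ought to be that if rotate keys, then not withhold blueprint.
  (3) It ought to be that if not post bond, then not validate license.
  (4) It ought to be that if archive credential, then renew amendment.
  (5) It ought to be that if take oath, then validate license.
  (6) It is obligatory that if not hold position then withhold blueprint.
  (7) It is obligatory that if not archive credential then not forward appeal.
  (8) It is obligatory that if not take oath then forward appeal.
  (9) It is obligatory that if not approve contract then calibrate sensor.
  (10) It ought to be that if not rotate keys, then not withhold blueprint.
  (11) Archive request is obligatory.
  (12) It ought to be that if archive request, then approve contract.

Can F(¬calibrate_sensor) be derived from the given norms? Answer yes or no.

No

Premise 9 is O(¬approve_contract → calibrate_sensor), but O(¬approve_contract) is not derivable from the premises, so it does not yield O(calibrate_sensor).
No other premise forces O(calibrate_sensor). An ideal world satisfying every premise can still have ¬calibrate_sensor true, so F(¬calibrate_sensor) is not derivable.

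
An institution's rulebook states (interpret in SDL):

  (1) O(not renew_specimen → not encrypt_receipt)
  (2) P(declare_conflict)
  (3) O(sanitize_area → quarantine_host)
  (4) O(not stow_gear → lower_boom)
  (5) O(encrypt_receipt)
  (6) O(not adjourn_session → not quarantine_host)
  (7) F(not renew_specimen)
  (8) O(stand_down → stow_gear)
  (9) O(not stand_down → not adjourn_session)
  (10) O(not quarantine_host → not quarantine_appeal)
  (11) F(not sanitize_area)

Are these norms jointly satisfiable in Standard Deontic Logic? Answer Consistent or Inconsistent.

Consistent

Premise 1 is O(not renew_specimen → not encrypt_receipt), but O(not renew_specimen) is not derivable from the premises, so it does not yield O(not encrypt_receipt).
So O(not encrypt_receipt) is not derivable, and the apparent clash with O(encrypt_receipt) does not arise.
A world satisfying every obligation exists (e.g. adjourn_session=true, declare_conflict=false, encrypt_receipt=true, lower_boom=false, quarantine_appeal=false, quarantine_host=true, renew_specimen=true, sanitize_area=true, stand_down=true, stow_gear=true); no atom is both obligatory and forbidden, so the set is consistent.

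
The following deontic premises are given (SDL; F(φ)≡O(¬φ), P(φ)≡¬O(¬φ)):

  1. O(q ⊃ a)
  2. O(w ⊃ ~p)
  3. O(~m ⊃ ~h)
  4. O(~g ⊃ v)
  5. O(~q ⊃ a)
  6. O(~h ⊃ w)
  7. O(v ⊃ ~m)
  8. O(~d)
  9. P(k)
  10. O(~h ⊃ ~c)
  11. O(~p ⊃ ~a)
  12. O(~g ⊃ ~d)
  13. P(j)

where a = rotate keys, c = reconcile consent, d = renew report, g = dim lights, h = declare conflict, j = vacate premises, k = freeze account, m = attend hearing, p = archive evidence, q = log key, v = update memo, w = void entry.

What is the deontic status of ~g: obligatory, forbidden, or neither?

Forbidden

Premises 5 and 1 are O(~q ⊃ a) and O(q ⊃ a); every ideal world satisfies ~q or q, so in either case a holds — hence O(a).
Premise 11, O(~p ⊃ ~a), contraposes to O(a ⊃ p); with O(a) we get O(p).
Premise 2 is O(w ⊃ ~p); contrapositively O(p ⊃ ~w). Since O(p) holds, K gives O(~w).
Premise 6 is O(~h ⊃ w); contrapositively O(~w ⊃ h). Since O(~w) holds, K gives O(h).
The contrapositive of premise 3 (O(~m ⊃ ~h)) is O(h ⊃ m), and O(h) is already established, so O(m).
Premise 7, O(v ⊃ ~m), contraposes to O(m ⊃ ~v); with O(m) we get O(~v).
Premise 4, O(~g ⊃ v), contraposes to O(~v ⊃ g); with O(~v) we get O(g).
Premises 8, 9, 10, 12, 13 do not contribute to this derivation.
Thus O(g), which is F(~g): ~g is forbidden.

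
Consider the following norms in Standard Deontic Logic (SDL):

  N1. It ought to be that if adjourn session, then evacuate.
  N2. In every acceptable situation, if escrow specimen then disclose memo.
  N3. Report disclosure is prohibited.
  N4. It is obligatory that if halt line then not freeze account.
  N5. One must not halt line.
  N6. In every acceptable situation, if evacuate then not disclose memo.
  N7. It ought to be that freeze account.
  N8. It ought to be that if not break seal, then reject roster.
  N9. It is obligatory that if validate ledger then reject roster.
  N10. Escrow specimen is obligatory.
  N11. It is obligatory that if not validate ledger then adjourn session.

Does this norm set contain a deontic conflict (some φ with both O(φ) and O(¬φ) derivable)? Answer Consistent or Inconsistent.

Premise 4 is O(halt_line → ¬freeze_account), but O(halt_line) is not derivable from the premises, so it does not yield O(¬freeze_account).
So O(¬freeze_account) is not derivable, and the apparent clash with O(freeze_account) does not arise.
A world satisfying every obligation exists (e.g. adjourn_session=false, break_seal=false, disclose_memo=true, escrow_specimen=true, evacuate=false, freeze_account=true, halt_line=false, reject_roster=true, report_disclosure=false, validate_ledger=true); no atom is both obligatory and forbidden, so the set is consistent.

Consistent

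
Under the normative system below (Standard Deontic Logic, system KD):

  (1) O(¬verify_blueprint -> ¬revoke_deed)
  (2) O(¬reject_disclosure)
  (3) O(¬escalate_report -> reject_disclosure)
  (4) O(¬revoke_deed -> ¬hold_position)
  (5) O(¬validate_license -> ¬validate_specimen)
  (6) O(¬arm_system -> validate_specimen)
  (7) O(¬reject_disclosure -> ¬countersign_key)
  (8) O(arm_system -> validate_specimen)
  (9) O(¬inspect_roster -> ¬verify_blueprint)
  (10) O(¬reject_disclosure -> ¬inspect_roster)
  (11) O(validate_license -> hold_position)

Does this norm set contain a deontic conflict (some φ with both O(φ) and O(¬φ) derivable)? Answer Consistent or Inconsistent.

Premises 6 and 8 cover both cases: O(¬arm_system -> validate_specimen) and O(arm_system -> validate_specimen). Since ¬arm_system ∨ arm_system is a tautology, O(validate_specimen) follows.
The contrapositive of premise 5 (O(¬validate_license -> ¬validate_specimen)) is O(validate_specimen -> validate_license), and O(validate_specimen) is already established, so O(validate_license).
From O(validate_license) and premise 11, O(validate_license -> hold_position), we obtain O(hold_position).
Premise 4 is O(¬revoke_deed -> ¬hold_position); contrapositively O(hold_position -> revoke_deed). Since O(hold_position) holds, K gives O(revoke_deed).
The contrapositive of premise 1 (O(¬verify_blueprint -> ¬revoke_deed)) is O(revoke_deed -> verify_blueprint), and O(revoke_deed) is already established, so O(verify_blueprint).
Premise 9 is O(¬inspect_roster -> ¬verify_blueprint); contrapositively O(verify_blueprint -> inspect_roster). Since O(verify_blueprint) holds, K gives O(inspect_roster).
Premise 10 is O(¬reject_disclosure -> ¬inspect_roster); contrapositively O(inspect_roster -> reject_disclosure). Since O(inspect_roster) holds, K gives O(reject_disclosure).
Yet premise 2 states O(¬reject_disclosure).
We now have both O(reject_disclosure) and O(¬reject_disclosure) — reject_disclosure is simultaneously obligatory and forbidden, violating the D-axiom.

Inconsistent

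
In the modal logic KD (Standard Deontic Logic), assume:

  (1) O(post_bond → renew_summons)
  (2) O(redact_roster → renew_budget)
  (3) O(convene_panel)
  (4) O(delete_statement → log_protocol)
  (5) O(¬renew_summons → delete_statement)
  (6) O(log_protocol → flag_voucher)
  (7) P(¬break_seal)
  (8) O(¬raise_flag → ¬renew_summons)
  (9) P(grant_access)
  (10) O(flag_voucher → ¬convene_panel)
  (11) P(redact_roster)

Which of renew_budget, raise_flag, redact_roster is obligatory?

raise_flag

Premise 3 gives O(convene_panel).
The contrapositive of premise 10 (O(flag_voucher → ¬convene_panel)) is O(convene_panel → ¬flag_voucher), and O(convene_panel) is already established, so O(¬flag_voucher).
The contrapositive of premise 6 (O(log_protocol → flag_voucher)) is O(¬flag_voucher → ¬log_protocol), and O(¬flag_voucher) is already established, so O(¬log_protocol).
Premise 4, O(delete_statement → log_protocol), contraposes to O(¬log_protocol → ¬delete_statement); with O(¬log_protocol) we get O(¬delete_statement).
Premise 5 is O(¬renew_summons → delete_statement); contrapositively O(¬delete_statement → renew_summons). Since O(¬delete_statement) holds, K gives O(renew_summons).
The contrapositive of premise 8 (O(¬raise_flag → ¬renew_summons)) is O(renew_summons → raise_flag), and O(renew_summons) is already established, so O(raise_flag).
So O(raise_flag) holds — raise_flag is obligatory. None of the other listed options is made obligatory by any chain of premises.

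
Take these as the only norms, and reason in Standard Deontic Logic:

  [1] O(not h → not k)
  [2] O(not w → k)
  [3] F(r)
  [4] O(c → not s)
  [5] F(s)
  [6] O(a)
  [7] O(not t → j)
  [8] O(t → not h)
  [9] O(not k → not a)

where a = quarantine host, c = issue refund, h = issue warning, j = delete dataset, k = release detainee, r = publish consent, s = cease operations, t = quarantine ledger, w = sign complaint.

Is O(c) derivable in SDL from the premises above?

No

Premise 4 is O(c → not s); even if O(not s) held, inferring O(c) would be affirming the consequent — invalid.
No other premise forces O(c). An ideal world satisfying every premise can still have c false, so O(c) is not derivable.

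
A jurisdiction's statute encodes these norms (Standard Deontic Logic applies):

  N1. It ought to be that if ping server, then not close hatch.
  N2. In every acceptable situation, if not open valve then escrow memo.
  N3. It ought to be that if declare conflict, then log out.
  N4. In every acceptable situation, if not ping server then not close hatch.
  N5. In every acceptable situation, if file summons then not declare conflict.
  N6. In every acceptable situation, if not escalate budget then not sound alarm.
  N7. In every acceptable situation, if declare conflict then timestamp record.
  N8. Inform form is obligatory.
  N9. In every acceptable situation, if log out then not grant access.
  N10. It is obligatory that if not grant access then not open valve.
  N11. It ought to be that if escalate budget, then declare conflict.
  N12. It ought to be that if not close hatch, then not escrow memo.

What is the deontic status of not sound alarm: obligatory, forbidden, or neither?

Obligatory

By case analysis on ¬ping_server: premise 4 gives O(¬ping_server → ¬close_hatch) and premise 1 gives O(ping_server → ¬close_hatch), so O(¬close_hatch) either way.
With premise 12, O(¬close_hatch → ¬escrow_memo), the K-axiom yields O(¬escrow_memo).
Premise 2 is O(¬open_valve → escrow_memo); contrapositively O(¬escrow_memo → open_valve). Since O(¬escrow_memo) holds, K gives O(open_valve).
The contrapositive of premise 10 (O(¬grant_access → ¬open_valve)) is O(open_valve → grant_access), and O(open_valve) is already established, so O(grant_access).
Premise 9 is O(log_out → ¬grant_access); contrapositively O(grant_access → ¬log_out). Since O(grant_access) holds, K gives O(¬log_out).
Premise 3 is O(declare_conflict → log_out); contrapositively O(¬log_out → ¬declare_conflict). Since O(¬log_out) holds, K gives O(¬declare_conflict).
The contrapositive of premise 11 (O(escalate_budget → declare_conflict)) is O(¬declare_conflict → ¬escalate_budget), and O(¬declare_conflict) is already established, so O(¬escalate_budget).
Premise 6 is O(¬escalate_budget → ¬sound_alarm); since O(¬escalate_budget), deontic closure gives O(¬sound_alarm).
Premises 5, 7, 8 do not contribute to this derivation.
Hence ¬sound_alarm is obligatory.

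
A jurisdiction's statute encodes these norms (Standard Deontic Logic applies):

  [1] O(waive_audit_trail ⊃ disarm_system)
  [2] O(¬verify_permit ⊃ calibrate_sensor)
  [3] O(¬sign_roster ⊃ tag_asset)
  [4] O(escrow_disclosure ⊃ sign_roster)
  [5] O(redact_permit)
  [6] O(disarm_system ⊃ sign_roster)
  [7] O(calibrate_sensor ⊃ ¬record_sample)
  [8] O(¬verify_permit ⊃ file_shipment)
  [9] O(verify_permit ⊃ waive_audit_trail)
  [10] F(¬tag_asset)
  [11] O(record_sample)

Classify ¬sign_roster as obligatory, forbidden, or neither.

Forbidden

Premise 11 gives O(record_sample).
The contrapositive of premise 7 (O(calibrate_sensor ⊃ ¬record_sample)) is O(record_sample ⊃ ¬calibrate_sensor), and O(record_sample) is already established, so O(¬calibrate_sensor).
Premise 2, O(¬verify_permit ⊃ calibrate_sensor), contraposes to O(¬calibrate_sensor ⊃ verify_permit); with O(¬calibrate_sensor) we get O(verify_permit).
From O(verify_permit) and premise 9, O(verify_permit ⊃ waive_audit_trail), we obtain O(waive_audit_trail).
From O(waive_audit_trail) and premise 1, O(waive_audit_trail ⊃ disarm_system), we obtain O(disarm_system).
From O(disarm_system) and premise 6, O(disarm_system ⊃ sign_roster), we obtain O(sign_roster).
Premises 3, 4, 5, 8, 10 do not contribute to this derivation.
Thus O(sign_roster), which is F(¬sign_roster): ¬sign_roster is forbidden.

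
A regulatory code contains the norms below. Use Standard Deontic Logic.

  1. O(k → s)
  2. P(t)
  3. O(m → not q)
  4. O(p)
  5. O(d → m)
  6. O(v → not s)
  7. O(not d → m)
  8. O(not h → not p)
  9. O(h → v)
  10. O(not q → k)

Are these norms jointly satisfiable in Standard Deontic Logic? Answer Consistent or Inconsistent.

By case analysis on d: premise 5 gives O(d → m) and premise 7 gives O(not d → m), so O(m) either way.
Applying K to premise 3 (O(m → not q)) and O(m) yields O(not q).
With premise 10, O(not q → k), the K-axiom yields O(k).
Applying K to premise 1 (O(k → s)) and O(k) yields O(s).
The contrapositive of premise 6 (O(v → not s)) is O(s → not v), and O(s) is already established, so O(not v).
Premise 9, O(h → v), contraposes to O(not v → not h); with O(not v) we get O(not h).
Applying K to premise 8 (O(not h → not p)) and O(not h) yields O(not p).
But premise 4 directly asserts O(p).
We now have both O(not p) and O(p) — p is simultaneously obligatory and forbidden, violating the D-axiom.

Inconsistent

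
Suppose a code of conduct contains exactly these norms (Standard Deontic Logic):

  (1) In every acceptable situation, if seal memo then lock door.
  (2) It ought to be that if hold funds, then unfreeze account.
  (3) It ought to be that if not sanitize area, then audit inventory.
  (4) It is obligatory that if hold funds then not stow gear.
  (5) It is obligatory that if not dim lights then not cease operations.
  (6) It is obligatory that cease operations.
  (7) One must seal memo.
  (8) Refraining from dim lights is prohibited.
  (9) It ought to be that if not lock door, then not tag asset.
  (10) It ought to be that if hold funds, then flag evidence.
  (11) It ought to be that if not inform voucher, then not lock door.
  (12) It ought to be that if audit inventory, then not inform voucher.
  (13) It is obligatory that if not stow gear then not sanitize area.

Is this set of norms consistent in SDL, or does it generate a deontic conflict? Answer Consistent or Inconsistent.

Premise 5 is O(¬dim_lights → ¬cease_operations), but O(¬dim_lights) is not derivable from the premises, so it does not yield O(¬cease_operations).
So O(¬cease_operations) is not derivable, and the apparent clash with O(cease_operations) does not arise.
A world satisfying every obligation exists (e.g. audit_inventory=false, cease_operations=true, dim_lights=true, flag_evidence=false, hold_funds=false, inform_voucher=true, lock_door=true, sanitize_area=true, seal_memo=true, stow_gear=true, tag_asset=false, unfreeze_account=false); no atom is both obligatory and forbidden, so the set is consistent.

Consistent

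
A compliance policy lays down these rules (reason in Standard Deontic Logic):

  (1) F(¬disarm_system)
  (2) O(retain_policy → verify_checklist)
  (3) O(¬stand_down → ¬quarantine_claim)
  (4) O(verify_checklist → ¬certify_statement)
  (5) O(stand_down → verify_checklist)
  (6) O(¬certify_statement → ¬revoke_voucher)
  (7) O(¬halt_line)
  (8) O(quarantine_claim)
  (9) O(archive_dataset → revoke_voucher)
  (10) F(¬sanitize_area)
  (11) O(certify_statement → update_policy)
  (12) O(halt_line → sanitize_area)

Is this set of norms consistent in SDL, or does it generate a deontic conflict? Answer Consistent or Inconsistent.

Premise 12 is O(halt_line → sanitize_area); even if O(sanitize_area) held, inferring O(halt_line) would be affirming the consequent — invalid.
So O(halt_line) is not derivable, and the apparent clash with O(¬halt_line) does not arise.
A world satisfying every obligation exists (e.g. archive_dataset=false, certify_statement=false, disarm_system=true, halt_line=false, quarantine_claim=true, retain_policy=false, revoke_voucher=false, sanitize_area=true, stand_down=true, update_policy=false, verify_checklist=true); no atom is both obligatory and forbidden, so the set is consistent.

Consistent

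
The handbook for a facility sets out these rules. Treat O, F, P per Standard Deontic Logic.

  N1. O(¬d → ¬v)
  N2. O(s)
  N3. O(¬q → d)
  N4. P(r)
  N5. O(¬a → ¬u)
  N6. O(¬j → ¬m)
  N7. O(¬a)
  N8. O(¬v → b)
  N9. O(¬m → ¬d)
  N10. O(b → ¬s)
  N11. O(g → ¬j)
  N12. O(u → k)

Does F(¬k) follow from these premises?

Premise 12 is O(u → k), but O(u) is not derivable from the premises, so it does not yield O(k).
No other premise forces O(k). An ideal world satisfying every premise can still have ¬k true, so F(¬k) is not derivable.

No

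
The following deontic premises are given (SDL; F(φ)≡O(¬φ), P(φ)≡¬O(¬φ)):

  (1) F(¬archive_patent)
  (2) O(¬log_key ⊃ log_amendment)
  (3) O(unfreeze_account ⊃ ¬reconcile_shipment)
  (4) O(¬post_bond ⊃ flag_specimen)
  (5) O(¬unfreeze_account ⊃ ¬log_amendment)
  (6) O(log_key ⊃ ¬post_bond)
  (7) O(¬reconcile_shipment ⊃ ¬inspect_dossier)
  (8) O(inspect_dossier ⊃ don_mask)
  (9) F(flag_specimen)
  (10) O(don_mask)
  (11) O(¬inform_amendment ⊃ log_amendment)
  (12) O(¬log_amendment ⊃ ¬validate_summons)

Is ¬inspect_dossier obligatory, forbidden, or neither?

Obligatory

Premise 9, F(flag_specimen), is equivalent to O(¬flag_specimen).
Premise 4 is O(¬post_bond ⊃ flag_specimen); contrapositively O(¬flag_specimen ⊃ post_bond). Since O(¬flag_specimen) holds, K gives O(post_bond).
The contrapositive of premise 6 (O(log_key ⊃ ¬post_bond)) is O(post_bond ⊃ ¬log_key), and O(post_bond) is already established, so O(¬log_key).
With premise 2, O(¬log_key ⊃ log_amendment), the K-axiom yields O(log_amendment).
Premise 5, O(¬unfreeze_account ⊃ ¬log_amendment), contraposes to O(log_amendment ⊃ unfreeze_account); with O(log_amendment) we get O(unfreeze_account).
From O(unfreeze_account) and premise 3, O(unfreeze_account ⊃ ¬reconcile_shipment), we obtain O(¬reconcile_shipment).
Premise 7 is O(¬reconcile_shipment ⊃ ¬inspect_dossier); since O(¬reconcile_shipment), deontic closure gives O(¬inspect_dossier).
Premises 1, 8, 10, 11, 12 do not contribute to this derivation.
Hence ¬inspect_dossier is obligatory.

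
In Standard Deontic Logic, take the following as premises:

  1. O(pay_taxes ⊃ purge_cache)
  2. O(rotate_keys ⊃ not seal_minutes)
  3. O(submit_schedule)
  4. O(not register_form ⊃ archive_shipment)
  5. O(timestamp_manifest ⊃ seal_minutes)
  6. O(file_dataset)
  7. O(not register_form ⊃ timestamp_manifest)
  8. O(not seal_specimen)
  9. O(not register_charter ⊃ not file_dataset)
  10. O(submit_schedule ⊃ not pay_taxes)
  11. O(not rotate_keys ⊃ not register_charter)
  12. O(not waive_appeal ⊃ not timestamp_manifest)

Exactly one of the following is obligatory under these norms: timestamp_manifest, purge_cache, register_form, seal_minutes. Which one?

Premise 6 states O(file_dataset) outright.
The contrapositive of premise 9 (O(not register_charter ⊃ not file_dataset)) is O(file_dataset ⊃ register_charter), and O(file_dataset) is already established, so O(register_charter).
The contrapositive of premise 11 (O(not rotate_keys ⊃ not register_charter)) is O(register_charter ⊃ rotate_keys), and O(register_charter) is already established, so O(rotate_keys).
Premise 2 is O(rotate_keys ⊃ not seal_minutes); since O(rotate_keys), deontic closure gives O(not seal_minutes).
Premise 5, O(timestamp_manifest ⊃ seal_minutes), contraposes to O(not seal_minutes ⊃ not timestamp_manifest); with O(not seal_minutes) we get O(not timestamp_manifest).
Premise 7, O(not register_form ⊃ timestamp_manifest), contraposes to O(not timestamp_manifest ⊃ register_form); with O(not timestamp_manifest) we get O(register_form).
So O(register_form) holds — register_form is obligatory. None of the other listed options is made obligatory by any chain of premises.

register_form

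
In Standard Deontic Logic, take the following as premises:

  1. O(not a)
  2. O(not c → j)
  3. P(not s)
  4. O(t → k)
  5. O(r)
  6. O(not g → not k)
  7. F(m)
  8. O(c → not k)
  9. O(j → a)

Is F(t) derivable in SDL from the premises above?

From premise 1 we have O(not a).
The contrapositive of premise 9 (O(j → a)) is O(not a → not j), and O(not a) is already established, so O(not j).
Premise 2, O(not c → j), contraposes to O(not j → c); with O(not j) we get O(c).
Applying K to premise 8 (O(c → not k)) and O(c) yields O(not k).
Premise 4, O(t → k), contraposes to O(not k → not t); with O(not k) we get O(not t).
Premises 3, 5, 6, 7 do not contribute to this derivation.
So O(not t) holds, i.e. F(t). The claim follows.

Yes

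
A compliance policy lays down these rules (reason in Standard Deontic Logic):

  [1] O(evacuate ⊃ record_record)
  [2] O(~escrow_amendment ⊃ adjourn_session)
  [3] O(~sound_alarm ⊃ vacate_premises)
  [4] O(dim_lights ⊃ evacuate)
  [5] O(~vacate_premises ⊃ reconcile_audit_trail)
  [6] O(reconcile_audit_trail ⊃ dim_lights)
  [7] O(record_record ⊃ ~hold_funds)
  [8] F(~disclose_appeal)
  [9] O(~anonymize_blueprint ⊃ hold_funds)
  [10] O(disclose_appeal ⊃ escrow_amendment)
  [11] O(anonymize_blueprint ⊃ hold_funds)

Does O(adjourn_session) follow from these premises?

Premise 2 is O(~escrow_amendment ⊃ adjourn_session), but O(~escrow_amendment) is not derivable from the premises, so it does not yield O(adjourn_session).
No other premise forces O(adjourn_session). An ideal world satisfying every premise can still have adjourn_session false, so O(adjourn_session) is not derivable.

No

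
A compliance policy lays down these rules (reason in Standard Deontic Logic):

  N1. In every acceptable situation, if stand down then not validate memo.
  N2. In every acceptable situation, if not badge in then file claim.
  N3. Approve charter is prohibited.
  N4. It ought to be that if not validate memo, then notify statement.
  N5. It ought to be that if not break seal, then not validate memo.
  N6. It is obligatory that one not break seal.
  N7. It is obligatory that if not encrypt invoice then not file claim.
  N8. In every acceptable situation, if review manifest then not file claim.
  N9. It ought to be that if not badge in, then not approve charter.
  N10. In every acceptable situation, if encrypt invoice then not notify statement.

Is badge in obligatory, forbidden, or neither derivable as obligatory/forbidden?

Premise 6 gives O(¬break_seal).
With premise 5, O(¬break_seal → ¬validate_memo), the K-axiom yields O(¬validate_memo).
Premise 4 is O(¬validate_memo → notify_statement); since O(¬validate_memo), deontic closure gives O(notify_statement).
Premise 10, O(encrypt_invoice → ¬notify_statement), contraposes to O(notify_statement → ¬encrypt_invoice); with O(notify_statement) we get O(¬encrypt_invoice).
From O(¬encrypt_invoice) and premise 7, O(¬encrypt_invoice → ¬file_claim), we obtain O(¬file_claim).
Premise 2, O(¬badge_in → file_claim), contraposes to O(¬file_claim → badge_in); with O(¬file_claim) we get O(badge_in).
Premises 1, 3, 8, 9 do not contribute to this derivation.
Hence badge_in is obligatory.

Obligatory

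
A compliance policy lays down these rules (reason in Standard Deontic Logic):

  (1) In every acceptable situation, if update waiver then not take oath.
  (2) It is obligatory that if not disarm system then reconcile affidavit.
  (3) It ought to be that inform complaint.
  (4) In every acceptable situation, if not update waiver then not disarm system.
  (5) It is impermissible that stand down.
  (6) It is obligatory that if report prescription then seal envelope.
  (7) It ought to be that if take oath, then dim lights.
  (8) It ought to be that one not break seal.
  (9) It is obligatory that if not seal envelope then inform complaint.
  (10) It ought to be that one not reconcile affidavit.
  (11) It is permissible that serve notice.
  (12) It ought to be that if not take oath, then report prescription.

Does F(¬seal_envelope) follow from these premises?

From premise 10 we have O(¬reconcile_affidavit).
The contrapositive of premise 2 (O(¬disarm_system → reconcile_affidavit)) is O(¬reconcile_affidavit → disarm_system), and O(¬reconcile_affidavit) is already established, so O(disarm_system).
The contrapositive of premise 4 (O(¬update_waiver → ¬disarm_system)) is O(disarm_system → update_waiver), and O(disarm_system) is already established, so O(update_waiver).
Applying K to premise 1 (O(update_waiver → ¬take_oath)) and O(update_waiver) yields O(¬take_oath).
With premise 12, O(¬take_oath → report_prescription), the K-axiom yields O(report_prescription).
Premise 6 is O(report_prescription → seal_envelope); since O(report_prescription), deontic closure gives O(seal_envelope).
Premises 3, 5, 7, 8, 9, 11 do not contribute to this derivation.
So O(seal_envelope) holds, i.e. F(¬seal_envelope). The claim follows.

Yes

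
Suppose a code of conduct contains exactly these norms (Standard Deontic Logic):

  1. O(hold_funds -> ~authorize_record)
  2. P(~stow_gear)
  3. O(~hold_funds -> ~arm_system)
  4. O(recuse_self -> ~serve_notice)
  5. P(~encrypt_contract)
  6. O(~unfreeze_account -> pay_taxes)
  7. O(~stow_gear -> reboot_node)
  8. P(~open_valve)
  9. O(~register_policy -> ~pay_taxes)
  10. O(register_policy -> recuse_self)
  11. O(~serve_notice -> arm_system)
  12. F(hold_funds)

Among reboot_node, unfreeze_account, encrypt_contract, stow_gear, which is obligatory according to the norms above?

F(hold_funds) at premise 12 means O(~hold_funds).
From O(~hold_funds) and premise 3, O(~hold_funds -> ~arm_system), we obtain O(~arm_system).
The contrapositive of premise 11 (O(~serve_notice -> arm_system)) is O(~arm_system -> serve_notice), and O(~arm_system) is already established, so O(serve_notice).
Premise 4, O(recuse_self -> ~serve_notice), contraposes to O(serve_notice -> ~recuse_self); with O(serve_notice) we get O(~recuse_self).
Premise 10, O(register_policy -> recuse_self), contraposes to O(~recuse_self -> ~register_policy); with O(~recuse_self) we get O(~register_policy).
Applying K to premise 9 (O(~register_policy -> ~pay_taxes)) and O(~register_policy) yields O(~pay_taxes).
Premise 6 is O(~unfreeze_account -> pay_taxes); contrapositively O(~pay_taxes -> unfreeze_account). Since O(~pay_taxes) holds, K gives O(unfreeze_account).
So O(unfreeze_account) holds — unfreeze_account is obligatory. None of the other listed options is made obligatory by any chain of premises.

unfreeze_account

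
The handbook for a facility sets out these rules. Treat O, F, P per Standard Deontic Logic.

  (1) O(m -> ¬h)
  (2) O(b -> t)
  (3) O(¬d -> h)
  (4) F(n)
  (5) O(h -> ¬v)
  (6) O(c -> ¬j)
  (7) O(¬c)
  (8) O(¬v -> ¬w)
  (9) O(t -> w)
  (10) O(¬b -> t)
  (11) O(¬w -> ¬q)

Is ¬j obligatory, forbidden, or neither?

Premise 6 is O(c -> ¬j), but O(c) is not derivable from the premises, so it does not yield O(¬j).
No premise or chain of K-axiom applications forces O(¬j), and none forces O(j). So ¬j is neither obligatory nor forbidden under these norms.

Neither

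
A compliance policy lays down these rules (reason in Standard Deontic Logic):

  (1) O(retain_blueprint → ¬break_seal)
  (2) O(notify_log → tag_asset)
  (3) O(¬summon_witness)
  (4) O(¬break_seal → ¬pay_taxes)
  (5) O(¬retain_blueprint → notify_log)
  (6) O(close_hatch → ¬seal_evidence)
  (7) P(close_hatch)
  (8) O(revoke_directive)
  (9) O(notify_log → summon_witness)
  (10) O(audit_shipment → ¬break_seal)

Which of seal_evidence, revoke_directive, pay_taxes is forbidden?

pay_taxes

Premise 3 gives O(¬summon_witness).
Premise 9, O(notify_log → summon_witness), contraposes to O(¬summon_witness → ¬notify_log); with O(¬summon_witness) we get O(¬notify_log).
The contrapositive of premise 5 (O(¬retain_blueprint → notify_log)) is O(¬notify_log → retain_blueprint), and O(¬notify_log) is already established, so O(retain_blueprint).
Applying K to premise 1 (O(retain_blueprint → ¬break_seal)) and O(retain_blueprint) yields O(¬break_seal).
From O(¬break_seal) and premise 4, O(¬break_seal → ¬pay_taxes), we obtain O(¬pay_taxes).
So O(¬pay_taxes) holds, i.e. pay_taxes is forbidden. None of the other listed options is forbidden under the premises.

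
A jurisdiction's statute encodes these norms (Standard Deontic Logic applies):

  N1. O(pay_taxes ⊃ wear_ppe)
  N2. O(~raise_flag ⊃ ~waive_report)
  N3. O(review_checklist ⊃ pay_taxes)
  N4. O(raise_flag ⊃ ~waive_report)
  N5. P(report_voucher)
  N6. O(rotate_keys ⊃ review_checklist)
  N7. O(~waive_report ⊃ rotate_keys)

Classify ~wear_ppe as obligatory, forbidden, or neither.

Premises 2 and 4 are O(~raise_flag ⊃ ~waive_report) and O(raise_flag ⊃ ~waive_report); every ideal world satisfies ~raise_flag or raise_flag, so in either case ~waive_report holds — hence O(~waive_report).
With premise 7, O(~waive_report ⊃ rotate_keys), the K-axiom yields O(rotate_keys).
From O(rotate_keys) and premise 6, O(rotate_keys ⊃ review_checklist), we obtain O(review_checklist).
With premise 3, O(review_checklist ⊃ pay_taxes), the K-axiom yields O(pay_taxes).
Premise 1 is O(pay_taxes ⊃ wear_ppe); since O(pay_taxes), deontic closure gives O(wear_ppe).
Premise 5 does not contribute to this derivation.
Thus O(wear_ppe), which is F(~wear_ppe): ~wear_ppe is forbidden.

Forbidden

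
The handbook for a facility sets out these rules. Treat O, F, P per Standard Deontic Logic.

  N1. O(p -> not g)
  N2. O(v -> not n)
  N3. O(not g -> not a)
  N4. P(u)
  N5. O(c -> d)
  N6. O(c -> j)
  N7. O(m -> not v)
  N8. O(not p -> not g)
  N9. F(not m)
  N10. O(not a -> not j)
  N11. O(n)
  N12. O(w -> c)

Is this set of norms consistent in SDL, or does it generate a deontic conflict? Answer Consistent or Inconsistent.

Consistent

Premise 2 is O(v -> not n), but O(v) is not derivable from the premises, so it does not yield O(not n).
So O(not n) is not derivable, and the apparent clash with O(n) does not arise.
A world satisfying every obligation exists (e.g. a=false, c=false, d=false, g=false, j=false, m=true, n=true, p=false, u=false, v=false, w=false); no atom is both obligatory and forbidden, so the set is consistent.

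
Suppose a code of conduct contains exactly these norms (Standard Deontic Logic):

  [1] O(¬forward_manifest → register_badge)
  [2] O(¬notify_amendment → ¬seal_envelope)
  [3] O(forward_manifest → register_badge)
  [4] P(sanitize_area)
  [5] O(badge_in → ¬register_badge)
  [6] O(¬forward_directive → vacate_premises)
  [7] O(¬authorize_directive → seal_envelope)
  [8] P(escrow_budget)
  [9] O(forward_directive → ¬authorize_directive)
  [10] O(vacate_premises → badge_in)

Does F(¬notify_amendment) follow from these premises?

Yes

Premises 1 and 3 are O(¬forward_manifest → register_badge) and O(forward_manifest → register_badge); every ideal world satisfies ¬forward_manifest or forward_manifest, so in either case register_badge holds — hence O(register_badge).
Premise 5, O(badge_in → ¬register_badge), contraposes to O(register_badge → ¬badge_in); with O(register_badge) we get O(¬badge_in).
Premise 10, O(vacate_premises → badge_in), contraposes to O(¬badge_in → ¬vacate_premises); with O(¬badge_in) we get O(¬vacate_premises).
The contrapositive of premise 6 (O(¬forward_directive → vacate_premises)) is O(¬vacate_premises → forward_directive), and O(¬vacate_premises) is already established, so O(forward_directive).
Applying K to premise 9 (O(forward_directive → ¬authorize_directive)) and O(forward_directive) yields O(¬authorize_directive).
Applying K to premise 7 (O(¬authorize_directive → seal_envelope)) and O(¬authorize_directive) yields O(seal_envelope).
The contrapositive of premise 2 (O(¬notify_amendment → ¬seal_envelope)) is O(seal_envelope → notify_amendment), and O(seal_envelope) is already established, so O(notify_amendment).
Premises 4, 8 do not contribute to this derivation.
So O(notify_amendment) holds, i.e. F(¬notify_amendment). The claim follows.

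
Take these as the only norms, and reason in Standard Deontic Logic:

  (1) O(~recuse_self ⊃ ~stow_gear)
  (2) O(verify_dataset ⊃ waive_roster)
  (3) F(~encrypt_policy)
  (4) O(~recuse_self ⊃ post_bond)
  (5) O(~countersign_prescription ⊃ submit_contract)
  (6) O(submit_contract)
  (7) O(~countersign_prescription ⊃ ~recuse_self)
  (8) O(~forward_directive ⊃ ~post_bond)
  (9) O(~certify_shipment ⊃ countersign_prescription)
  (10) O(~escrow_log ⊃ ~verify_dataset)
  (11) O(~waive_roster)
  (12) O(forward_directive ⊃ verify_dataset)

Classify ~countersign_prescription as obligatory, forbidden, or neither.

From premise 11 we have O(~waive_roster).
The contrapositive of premise 2 (O(verify_dataset ⊃ waive_roster)) is O(~waive_roster ⊃ ~verify_dataset), and O(~waive_roster) is already established, so O(~verify_dataset).
The contrapositive of premise 12 (O(forward_directive ⊃ verify_dataset)) is O(~verify_dataset ⊃ ~forward_directive), and O(~verify_dataset) is already established, so O(~forward_directive).
From O(~forward_directive) and premise 8, O(~forward_directive ⊃ ~post_bond), we obtain O(~post_bond).
Premise 4 is O(~recuse_self ⊃ post_bond); contrapositively O(~post_bond ⊃ recuse_self). Since O(~post_bond) holds, K gives O(recuse_self).
Premise 7, O(~countersign_prescription ⊃ ~recuse_self), contraposes to O(recuse_self ⊃ countersign_prescription); with O(recuse_self) we get O(countersign_prescription).
Premises 1, 3, 5, 6, 9, 10 do not contribute to this derivation.
Thus O(countersign_prescription), which is F(~countersign_prescription): ~countersign_prescription is forbidden.

Forbidden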